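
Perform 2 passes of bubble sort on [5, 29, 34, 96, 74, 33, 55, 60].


Initial: [5, 29, 34, 96, 74, 33, 55, 60]
Pass 1: [5, 29, 34, 74, 33, 55, 60, 96] (4 swaps)
Pass 2: [5, 29, 34, 33, 55, 60, 74, 96] (3 swaps)

After 2 passes: [5, 29, 34, 33, 55, 60, 74, 96]


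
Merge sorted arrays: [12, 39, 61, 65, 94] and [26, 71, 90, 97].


Take 12 from A
Take 26 from B
Take 39 from A
Take 61 from A
Take 65 from A
Take 71 from B
Take 90 from B
Take 94 from A

Merged: [12, 26, 39, 61, 65, 71, 90, 94, 97]


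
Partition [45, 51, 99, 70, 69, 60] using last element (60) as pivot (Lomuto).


Pivot: 60
  45 <= 60: advance i (no swap)
  51 <= 60: advance i (no swap)
Place pivot at 2: [45, 51, 60, 70, 69, 99]

Partitioned: [45, 51, 60, 70, 69, 99]


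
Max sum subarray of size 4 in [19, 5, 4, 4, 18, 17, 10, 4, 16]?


[0:4]: 32
[1:5]: 31
[2:6]: 43
[3:7]: 49
[4:8]: 49
[5:9]: 47

Max: 49 at [3:7]


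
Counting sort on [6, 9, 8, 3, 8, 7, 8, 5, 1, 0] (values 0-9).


Input: [6, 9, 8, 3, 8, 7, 8, 5, 1, 0]
Counts: [1, 1, 0, 1, 0, 1, 1, 1, 3, 1]

Sorted: [0, 1, 3, 5, 6, 7, 8, 8, 8, 9]


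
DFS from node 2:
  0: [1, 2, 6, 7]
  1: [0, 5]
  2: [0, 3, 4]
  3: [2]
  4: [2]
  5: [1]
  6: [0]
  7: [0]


Visit 2, push [4, 3, 0]
Visit 0, push [7, 6, 1]
Visit 1, push [5]
Visit 5, push []
Visit 6, push []
Visit 7, push []
Visit 3, push []
Visit 4, push []

DFS order: [2, 0, 1, 5, 6, 7, 3, 4]


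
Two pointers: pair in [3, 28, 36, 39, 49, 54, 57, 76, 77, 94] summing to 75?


lo=0(3)+hi=9(94)=97
lo=0(3)+hi=8(77)=80
lo=0(3)+hi=7(76)=79
lo=0(3)+hi=6(57)=60
lo=1(28)+hi=6(57)=85
lo=1(28)+hi=5(54)=82
lo=1(28)+hi=4(49)=77
lo=1(28)+hi=3(39)=67
lo=2(36)+hi=3(39)=75

Yes: 36+39=75


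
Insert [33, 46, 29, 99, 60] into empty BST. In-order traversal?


Insert 33: root
Insert 46: R from 33
Insert 29: L from 33
Insert 99: R from 33 -> R from 46
Insert 60: R from 33 -> R from 46 -> L from 99

In-order: [29, 33, 46, 60, 99]


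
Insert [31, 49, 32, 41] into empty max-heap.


Insert 31: [31]
Insert 49: [49, 31]
Insert 32: [49, 31, 32]
Insert 41: [49, 41, 32, 31]

Final heap: [49, 41, 32, 31]


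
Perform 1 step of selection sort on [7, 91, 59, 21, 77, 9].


Initial: [7, 91, 59, 21, 77, 9]
Step 1: min=7 at 0
  Swap: [7, 91, 59, 21, 77, 9]

After 1 step: [7, 91, 59, 21, 77, 9]


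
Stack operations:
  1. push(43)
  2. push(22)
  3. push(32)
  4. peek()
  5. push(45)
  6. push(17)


push(43) -> [43]
push(22) -> [43, 22]
push(32) -> [43, 22, 32]
peek()->32
push(45) -> [43, 22, 32, 45]
push(17) -> [43, 22, 32, 45, 17]

Final stack: [43, 22, 32, 45, 17]


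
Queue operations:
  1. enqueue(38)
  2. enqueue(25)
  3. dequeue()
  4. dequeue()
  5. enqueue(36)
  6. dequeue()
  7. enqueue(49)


enqueue(38) -> [38]
enqueue(25) -> [38, 25]
dequeue()->38, [25]
dequeue()->25, []
enqueue(36) -> [36]
dequeue()->36, []
enqueue(49) -> [49]

Final queue: [49]


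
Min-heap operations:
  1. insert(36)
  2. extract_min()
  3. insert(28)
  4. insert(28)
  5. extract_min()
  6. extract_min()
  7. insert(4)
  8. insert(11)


insert(36) -> [36]
extract_min()->36, []
insert(28) -> [28]
insert(28) -> [28, 28]
extract_min()->28, [28]
extract_min()->28, []
insert(4) -> [4]
insert(11) -> [4, 11]

Final heap: [4, 11]


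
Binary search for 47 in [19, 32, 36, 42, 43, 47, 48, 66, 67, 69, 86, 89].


Step 1: lo=0, hi=11, mid=5, val=47

Found at index 5


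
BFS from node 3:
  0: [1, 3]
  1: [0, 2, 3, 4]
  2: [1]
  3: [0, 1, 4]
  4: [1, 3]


Visit 3, enqueue [0, 1, 4]
Visit 0, enqueue []
Visit 1, enqueue [2]
Visit 4, enqueue []
Visit 2, enqueue []

BFS order: [3, 0, 1, 4, 2]


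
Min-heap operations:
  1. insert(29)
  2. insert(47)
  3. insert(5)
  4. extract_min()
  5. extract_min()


insert(29) -> [29]
insert(47) -> [29, 47]
insert(5) -> [5, 47, 29]
extract_min()->5, [29, 47]
extract_min()->29, [47]

Final heap: [47]


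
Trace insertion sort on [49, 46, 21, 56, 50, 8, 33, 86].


Initial: [49, 46, 21, 56, 50, 8, 33, 86]
Insert 46: [46, 49, 21, 56, 50, 8, 33, 86]
Insert 21: [21, 46, 49, 56, 50, 8, 33, 86]
Insert 56: [21, 46, 49, 56, 50, 8, 33, 86]
Insert 50: [21, 46, 49, 50, 56, 8, 33, 86]
Insert 8: [8, 21, 46, 49, 50, 56, 33, 86]
Insert 33: [8, 21, 33, 46, 49, 50, 56, 86]
Insert 86: [8, 21, 33, 46, 49, 50, 56, 86]

Sorted: [8, 21, 33, 46, 49, 50, 56, 86]


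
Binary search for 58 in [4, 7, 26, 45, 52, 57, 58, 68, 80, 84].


Step 1: lo=0, hi=9, mid=4, val=52
Step 2: lo=5, hi=9, mid=7, val=68
Step 3: lo=5, hi=6, mid=5, val=57
Step 4: lo=6, hi=6, mid=6, val=58

Found at index 6


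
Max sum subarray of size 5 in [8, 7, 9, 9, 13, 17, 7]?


[0:5]: 46
[1:6]: 55
[2:7]: 55

Max: 55 at [1:6]


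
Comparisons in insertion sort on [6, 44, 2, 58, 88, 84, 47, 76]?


Algorithm: insertion sort
Input: [6, 44, 2, 58, 88, 84, 47, 76]
Sorted: [2, 6, 44, 47, 58, 76, 84, 88]

14


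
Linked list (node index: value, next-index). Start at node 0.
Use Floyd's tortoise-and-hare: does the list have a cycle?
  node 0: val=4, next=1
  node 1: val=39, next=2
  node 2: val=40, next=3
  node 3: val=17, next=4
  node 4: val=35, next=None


Floyd's tortoise (slow, +1) and hare (fast, +2):
  init: slow=0, fast=0
  step 1: slow=1, fast=2
  step 2: slow=2, fast=4
  step 3: fast -> None, no cycle

Cycle: no


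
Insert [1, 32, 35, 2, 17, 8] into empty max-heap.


Insert 1: [1]
Insert 32: [32, 1]
Insert 35: [35, 1, 32]
Insert 2: [35, 2, 32, 1]
Insert 17: [35, 17, 32, 1, 2]
Insert 8: [35, 17, 32, 1, 2, 8]

Final heap: [35, 17, 32, 1, 2, 8]


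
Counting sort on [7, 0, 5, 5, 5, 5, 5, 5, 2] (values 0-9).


Input: [7, 0, 5, 5, 5, 5, 5, 5, 2]
Counts: [1, 0, 1, 0, 0, 6, 0, 1, 0, 0]

Sorted: [0, 2, 5, 5, 5, 5, 5, 5, 7]


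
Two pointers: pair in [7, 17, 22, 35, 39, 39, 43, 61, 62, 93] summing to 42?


lo=0(7)+hi=9(93)=100
lo=0(7)+hi=8(62)=69
lo=0(7)+hi=7(61)=68
lo=0(7)+hi=6(43)=50
lo=0(7)+hi=5(39)=46
lo=0(7)+hi=4(39)=46
lo=0(7)+hi=3(35)=42

Yes: 7+35=42


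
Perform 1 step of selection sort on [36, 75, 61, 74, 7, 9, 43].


Initial: [36, 75, 61, 74, 7, 9, 43]
Step 1: min=7 at 4
  Swap: [7, 75, 61, 74, 36, 9, 43]

After 1 step: [7, 75, 61, 74, 36, 9, 43]


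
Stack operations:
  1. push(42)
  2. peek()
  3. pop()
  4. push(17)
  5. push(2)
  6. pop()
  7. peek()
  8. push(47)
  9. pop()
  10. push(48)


push(42) -> [42]
peek()->42
pop()->42, []
push(17) -> [17]
push(2) -> [17, 2]
pop()->2, [17]
peek()->17
push(47) -> [17, 47]
pop()->47, [17]
push(48) -> [17, 48]

Final stack: [17, 48]


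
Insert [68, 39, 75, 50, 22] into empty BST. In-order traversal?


Insert 68: root
Insert 39: L from 68
Insert 75: R from 68
Insert 50: L from 68 -> R from 39
Insert 22: L from 68 -> L from 39

In-order: [22, 39, 50, 68, 75]


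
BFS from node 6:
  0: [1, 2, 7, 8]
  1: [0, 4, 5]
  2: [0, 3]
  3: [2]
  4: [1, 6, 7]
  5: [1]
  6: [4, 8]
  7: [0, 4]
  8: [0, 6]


Visit 6, enqueue [4, 8]
Visit 4, enqueue [1, 7]
Visit 8, enqueue [0]
Visit 1, enqueue [5]
Visit 7, enqueue []
Visit 0, enqueue [2]
Visit 5, enqueue []
Visit 2, enqueue [3]
Visit 3, enqueue []

BFS order: [6, 4, 8, 1, 7, 0, 5, 2, 3]


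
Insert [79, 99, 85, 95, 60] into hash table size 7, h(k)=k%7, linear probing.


Insert 79: h=2 -> slot 2
Insert 99: h=1 -> slot 1
Insert 85: h=1, 2 probes -> slot 3
Insert 95: h=4 -> slot 4
Insert 60: h=4, 1 probes -> slot 5

Table: [None, 99, 79, 85, 95, 60, None]


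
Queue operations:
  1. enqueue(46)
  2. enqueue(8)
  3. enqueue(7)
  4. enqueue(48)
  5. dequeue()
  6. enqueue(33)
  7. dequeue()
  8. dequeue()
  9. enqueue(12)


enqueue(46) -> [46]
enqueue(8) -> [46, 8]
enqueue(7) -> [46, 8, 7]
enqueue(48) -> [46, 8, 7, 48]
dequeue()->46, [8, 7, 48]
enqueue(33) -> [8, 7, 48, 33]
dequeue()->8, [7, 48, 33]
dequeue()->7, [48, 33]
enqueue(12) -> [48, 33, 12]

Final queue: [48, 33, 12]


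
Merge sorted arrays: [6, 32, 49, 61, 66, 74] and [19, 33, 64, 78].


Take 6 from A
Take 19 from B
Take 32 from A
Take 33 from B
Take 49 from A
Take 61 from A
Take 64 from B
Take 66 from A
Take 74 from A

Merged: [6, 19, 32, 33, 49, 61, 64, 66, 74, 78]


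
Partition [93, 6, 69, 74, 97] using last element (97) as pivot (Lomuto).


Pivot: 97
  93 <= 97: advance i (no swap)
  6 <= 97: advance i (no swap)
  69 <= 97: advance i (no swap)
  74 <= 97: advance i (no swap)
Place pivot at 4: [93, 6, 69, 74, 97]

Partitioned: [93, 6, 69, 74, 97]


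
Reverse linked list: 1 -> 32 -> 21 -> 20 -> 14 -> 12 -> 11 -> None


Step 1: curr=1, set curr.next=prev(None) | reversed so far: 1
Step 2: curr=32, set curr.next=prev(1) | reversed so far: 32 -> 1
Step 3: curr=21, set curr.next=prev(32) | reversed so far: 21 -> 32 -> 1
Step 4: curr=20, set curr.next=prev(21) | reversed so far: 20 -> 21 -> 32 -> 1
Step 5: curr=14, set curr.next=prev(20) | reversed so far: 14 -> 20 -> 21 -> 32 -> 1
Step 6: curr=12, set curr.next=prev(14) | reversed so far: 12 -> 14 -> 20 -> 21 -> 32 -> 1
Step 7: curr=11, set curr.next=prev(12) | reversed so far: 11 -> 12 -> 14 -> 20 -> 21 -> 32 -> 1

11 -> 12 -> 14 -> 20 -> 21 -> 32 -> 1 -> None


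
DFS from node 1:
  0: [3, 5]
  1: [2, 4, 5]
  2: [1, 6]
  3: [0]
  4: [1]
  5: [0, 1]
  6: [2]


Visit 1, push [5, 4, 2]
Visit 2, push [6]
Visit 6, push []
Visit 4, push []
Visit 5, push [0]
Visit 0, push [3]
Visit 3, push []

DFS order: [1, 2, 6, 4, 5, 0, 3]


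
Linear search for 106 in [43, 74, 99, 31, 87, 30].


i=0: 43!=106
i=1: 74!=106
i=2: 99!=106
i=3: 31!=106
i=4: 87!=106
i=5: 30!=106

Not found, 6 comps


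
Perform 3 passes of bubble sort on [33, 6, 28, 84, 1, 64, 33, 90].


Initial: [33, 6, 28, 84, 1, 64, 33, 90]
Pass 1: [6, 28, 33, 1, 64, 33, 84, 90] (5 swaps)
Pass 2: [6, 28, 1, 33, 33, 64, 84, 90] (2 swaps)
Pass 3: [6, 1, 28, 33, 33, 64, 84, 90] (1 swaps)

After 3 passes: [6, 1, 28, 33, 33, 64, 84, 90]


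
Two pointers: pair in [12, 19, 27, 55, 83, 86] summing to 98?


lo=0(12)+hi=5(86)=98

Yes: 12+86=98


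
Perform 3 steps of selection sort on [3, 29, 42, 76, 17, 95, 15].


Initial: [3, 29, 42, 76, 17, 95, 15]
Step 1: min=3 at 0
  Swap: [3, 29, 42, 76, 17, 95, 15]
Step 2: min=15 at 6
  Swap: [3, 15, 42, 76, 17, 95, 29]
Step 3: min=17 at 4
  Swap: [3, 15, 17, 76, 42, 95, 29]

After 3 steps: [3, 15, 17, 76, 42, 95, 29]


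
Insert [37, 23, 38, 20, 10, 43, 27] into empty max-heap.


Insert 37: [37]
Insert 23: [37, 23]
Insert 38: [38, 23, 37]
Insert 20: [38, 23, 37, 20]
Insert 10: [38, 23, 37, 20, 10]
Insert 43: [43, 23, 38, 20, 10, 37]
Insert 27: [43, 23, 38, 20, 10, 37, 27]

Final heap: [43, 23, 38, 20, 10, 37, 27]


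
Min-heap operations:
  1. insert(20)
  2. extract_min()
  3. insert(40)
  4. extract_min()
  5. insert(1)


insert(20) -> [20]
extract_min()->20, []
insert(40) -> [40]
extract_min()->40, []
insert(1) -> [1]

Final heap: [1]


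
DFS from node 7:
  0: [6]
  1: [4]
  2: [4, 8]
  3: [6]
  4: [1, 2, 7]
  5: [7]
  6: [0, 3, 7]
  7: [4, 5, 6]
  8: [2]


Visit 7, push [6, 5, 4]
Visit 4, push [2, 1]
Visit 1, push []
Visit 2, push [8]
Visit 8, push []
Visit 5, push []
Visit 6, push [3, 0]
Visit 0, push []
Visit 3, push []

DFS order: [7, 4, 1, 2, 8, 5, 6, 0, 3]


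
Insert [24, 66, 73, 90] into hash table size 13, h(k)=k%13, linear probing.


Insert 24: h=11 -> slot 11
Insert 66: h=1 -> slot 1
Insert 73: h=8 -> slot 8
Insert 90: h=12 -> slot 12

Table: [None, 66, None, None, None, None, None, None, 73, None, None, 24, 90]


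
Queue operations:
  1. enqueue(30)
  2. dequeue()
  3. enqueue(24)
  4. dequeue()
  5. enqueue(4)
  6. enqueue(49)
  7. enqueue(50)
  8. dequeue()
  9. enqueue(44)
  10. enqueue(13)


enqueue(30) -> [30]
dequeue()->30, []
enqueue(24) -> [24]
dequeue()->24, []
enqueue(4) -> [4]
enqueue(49) -> [4, 49]
enqueue(50) -> [4, 49, 50]
dequeue()->4, [49, 50]
enqueue(44) -> [49, 50, 44]
enqueue(13) -> [49, 50, 44, 13]

Final queue: [49, 50, 44, 13]


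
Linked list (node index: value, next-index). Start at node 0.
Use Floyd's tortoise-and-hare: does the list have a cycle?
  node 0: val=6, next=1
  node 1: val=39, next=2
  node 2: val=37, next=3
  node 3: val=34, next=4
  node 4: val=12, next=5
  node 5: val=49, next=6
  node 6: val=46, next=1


Floyd's tortoise (slow, +1) and hare (fast, +2):
  init: slow=0, fast=0
  step 1: slow=1, fast=2
  step 2: slow=2, fast=4
  step 3: slow=3, fast=6
  step 4: slow=4, fast=2
  step 5: slow=5, fast=4
  step 6: slow=6, fast=6
  slow == fast at node 6: cycle detected

Cycle: yes


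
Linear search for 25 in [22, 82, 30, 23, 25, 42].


i=0: 22!=25
i=1: 82!=25
i=2: 30!=25
i=3: 23!=25
i=4: 25==25 found!

Found at 4, 5 comps


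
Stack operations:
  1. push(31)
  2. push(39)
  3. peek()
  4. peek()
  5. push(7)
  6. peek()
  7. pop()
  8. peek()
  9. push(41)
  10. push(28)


push(31) -> [31]
push(39) -> [31, 39]
peek()->39
peek()->39
push(7) -> [31, 39, 7]
peek()->7
pop()->7, [31, 39]
peek()->39
push(41) -> [31, 39, 41]
push(28) -> [31, 39, 41, 28]

Final stack: [31, 39, 41, 28]


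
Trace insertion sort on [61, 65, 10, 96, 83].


Initial: [61, 65, 10, 96, 83]
Insert 65: [61, 65, 10, 96, 83]
Insert 10: [10, 61, 65, 96, 83]
Insert 96: [10, 61, 65, 96, 83]
Insert 83: [10, 61, 65, 83, 96]

Sorted: [10, 61, 65, 83, 96]


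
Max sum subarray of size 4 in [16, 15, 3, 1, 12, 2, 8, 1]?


[0:4]: 35
[1:5]: 31
[2:6]: 18
[3:7]: 23
[4:8]: 23

Max: 35 at [0:4]


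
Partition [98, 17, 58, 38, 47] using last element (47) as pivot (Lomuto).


Pivot: 47
  17 <= 47: swap -> [17, 98, 58, 38, 47]
  38 <= 47: swap -> [17, 38, 58, 98, 47]
Place pivot at 2: [17, 38, 47, 98, 58]

Partitioned: [17, 38, 47, 98, 58]


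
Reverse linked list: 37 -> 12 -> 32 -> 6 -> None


Step 1: curr=37, set curr.next=prev(None) | reversed so far: 37
Step 2: curr=12, set curr.next=prev(37) | reversed so far: 12 -> 37
Step 3: curr=32, set curr.next=prev(12) | reversed so far: 32 -> 12 -> 37
Step 4: curr=6, set curr.next=prev(32) | reversed so far: 6 -> 32 -> 12 -> 37

6 -> 32 -> 12 -> 37 -> None


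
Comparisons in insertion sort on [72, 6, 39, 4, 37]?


Algorithm: insertion sort
Input: [72, 6, 39, 4, 37]
Sorted: [4, 6, 37, 39, 72]

9


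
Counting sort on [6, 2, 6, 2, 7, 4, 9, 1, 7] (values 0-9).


Input: [6, 2, 6, 2, 7, 4, 9, 1, 7]
Counts: [0, 1, 2, 0, 1, 0, 2, 2, 0, 1]

Sorted: [1, 2, 2, 4, 6, 6, 7, 7, 9]


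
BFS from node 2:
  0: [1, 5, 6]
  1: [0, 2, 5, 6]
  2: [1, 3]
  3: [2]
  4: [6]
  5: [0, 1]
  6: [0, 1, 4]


Visit 2, enqueue [1, 3]
Visit 1, enqueue [0, 5, 6]
Visit 3, enqueue []
Visit 0, enqueue []
Visit 5, enqueue []
Visit 6, enqueue [4]
Visit 4, enqueue []

BFS order: [2, 1, 3, 0, 5, 6, 4]


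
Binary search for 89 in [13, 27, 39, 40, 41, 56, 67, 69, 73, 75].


Step 1: lo=0, hi=9, mid=4, val=41
Step 2: lo=5, hi=9, mid=7, val=69
Step 3: lo=8, hi=9, mid=8, val=73
Step 4: lo=9, hi=9, mid=9, val=75

Not found


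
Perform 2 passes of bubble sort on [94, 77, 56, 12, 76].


Initial: [94, 77, 56, 12, 76]
Pass 1: [77, 56, 12, 76, 94] (4 swaps)
Pass 2: [56, 12, 76, 77, 94] (3 swaps)

After 2 passes: [56, 12, 76, 77, 94]


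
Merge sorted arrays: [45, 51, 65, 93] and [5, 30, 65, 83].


Take 5 from B
Take 30 from B
Take 45 from A
Take 51 from A
Take 65 from A
Take 65 from B
Take 83 from B

Merged: [5, 30, 45, 51, 65, 65, 83, 93]


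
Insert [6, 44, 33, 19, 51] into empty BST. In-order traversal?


Insert 6: root
Insert 44: R from 6
Insert 33: R from 6 -> L from 44
Insert 19: R from 6 -> L from 44 -> L from 33
Insert 51: R from 6 -> R from 44

In-order: [6, 19, 33, 44, 51]


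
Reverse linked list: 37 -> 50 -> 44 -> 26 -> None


Step 1: curr=37, set curr.next=prev(None) | reversed so far: 37
Step 2: curr=50, set curr.next=prev(37) | reversed so far: 50 -> 37
Step 3: curr=44, set curr.next=prev(50) | reversed so far: 44 -> 50 -> 37
Step 4: curr=26, set curr.next=prev(44) | reversed so far: 26 -> 44 -> 50 -> 37

26 -> 44 -> 50 -> 37 -> None


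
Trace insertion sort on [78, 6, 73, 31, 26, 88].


Initial: [78, 6, 73, 31, 26, 88]
Insert 6: [6, 78, 73, 31, 26, 88]
Insert 73: [6, 73, 78, 31, 26, 88]
Insert 31: [6, 31, 73, 78, 26, 88]
Insert 26: [6, 26, 31, 73, 78, 88]
Insert 88: [6, 26, 31, 73, 78, 88]

Sorted: [6, 26, 31, 73, 78, 88]


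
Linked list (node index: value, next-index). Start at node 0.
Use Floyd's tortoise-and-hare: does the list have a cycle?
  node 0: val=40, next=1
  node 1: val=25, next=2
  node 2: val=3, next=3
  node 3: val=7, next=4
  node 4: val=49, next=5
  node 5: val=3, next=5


Floyd's tortoise (slow, +1) and hare (fast, +2):
  init: slow=0, fast=0
  step 1: slow=1, fast=2
  step 2: slow=2, fast=4
  step 3: slow=3, fast=5
  step 4: slow=4, fast=5
  step 5: slow=5, fast=5
  slow == fast at node 5: cycle detected

Cycle: yes


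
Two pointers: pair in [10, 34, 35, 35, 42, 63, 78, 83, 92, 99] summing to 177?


lo=0(10)+hi=9(99)=109
lo=1(34)+hi=9(99)=133
lo=2(35)+hi=9(99)=134
lo=3(35)+hi=9(99)=134
lo=4(42)+hi=9(99)=141
lo=5(63)+hi=9(99)=162
lo=6(78)+hi=9(99)=177

Yes: 78+99=177


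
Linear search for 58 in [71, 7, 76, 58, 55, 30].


i=0: 71!=58
i=1: 7!=58
i=2: 76!=58
i=3: 58==58 found!

Found at 3, 4 comps


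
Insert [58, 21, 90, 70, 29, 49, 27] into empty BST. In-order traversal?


Insert 58: root
Insert 21: L from 58
Insert 90: R from 58
Insert 70: R from 58 -> L from 90
Insert 29: L from 58 -> R from 21
Insert 49: L from 58 -> R from 21 -> R from 29
Insert 27: L from 58 -> R from 21 -> L from 29

In-order: [21, 27, 29, 49, 58, 70, 90]


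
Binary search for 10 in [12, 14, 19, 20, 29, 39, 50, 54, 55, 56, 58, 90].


Step 1: lo=0, hi=11, mid=5, val=39
Step 2: lo=0, hi=4, mid=2, val=19
Step 3: lo=0, hi=1, mid=0, val=12

Not found


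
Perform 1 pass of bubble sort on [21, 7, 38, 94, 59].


Initial: [21, 7, 38, 94, 59]
Pass 1: [7, 21, 38, 59, 94] (2 swaps)

After 1 pass: [7, 21, 38, 59, 94]


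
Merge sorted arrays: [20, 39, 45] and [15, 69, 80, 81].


Take 15 from B
Take 20 from A
Take 39 from A
Take 45 from A

Merged: [15, 20, 39, 45, 69, 80, 81]


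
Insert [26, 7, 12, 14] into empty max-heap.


Insert 26: [26]
Insert 7: [26, 7]
Insert 12: [26, 7, 12]
Insert 14: [26, 14, 12, 7]

Final heap: [26, 14, 12, 7]


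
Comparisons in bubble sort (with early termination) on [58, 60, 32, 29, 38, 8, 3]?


Algorithm: bubble sort (with early termination)
Input: [58, 60, 32, 29, 38, 8, 3]
Sorted: [3, 8, 29, 32, 38, 58, 60]

21


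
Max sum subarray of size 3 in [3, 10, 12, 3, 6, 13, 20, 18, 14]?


[0:3]: 25
[1:4]: 25
[2:5]: 21
[3:6]: 22
[4:7]: 39
[5:8]: 51
[6:9]: 52

Max: 52 at [6:9]


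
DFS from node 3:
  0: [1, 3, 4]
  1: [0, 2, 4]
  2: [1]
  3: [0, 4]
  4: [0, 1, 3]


Visit 3, push [4, 0]
Visit 0, push [4, 1]
Visit 1, push [4, 2]
Visit 2, push []
Visit 4, push []

DFS order: [3, 0, 1, 2, 4]


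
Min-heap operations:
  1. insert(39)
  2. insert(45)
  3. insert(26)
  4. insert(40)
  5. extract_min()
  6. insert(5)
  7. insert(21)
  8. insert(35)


insert(39) -> [39]
insert(45) -> [39, 45]
insert(26) -> [26, 45, 39]
insert(40) -> [26, 40, 39, 45]
extract_min()->26, [39, 40, 45]
insert(5) -> [5, 39, 45, 40]
insert(21) -> [5, 21, 45, 40, 39]
insert(35) -> [5, 21, 35, 40, 39, 45]

Final heap: [5, 21, 35, 40, 39, 45]


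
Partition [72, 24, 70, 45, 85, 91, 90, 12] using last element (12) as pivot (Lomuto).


Pivot: 12
Place pivot at 0: [12, 24, 70, 45, 85, 91, 90, 72]

Partitioned: [12, 24, 70, 45, 85, 91, 90, 72]


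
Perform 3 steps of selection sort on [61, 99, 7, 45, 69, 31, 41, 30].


Initial: [61, 99, 7, 45, 69, 31, 41, 30]
Step 1: min=7 at 2
  Swap: [7, 99, 61, 45, 69, 31, 41, 30]
Step 2: min=30 at 7
  Swap: [7, 30, 61, 45, 69, 31, 41, 99]
Step 3: min=31 at 5
  Swap: [7, 30, 31, 45, 69, 61, 41, 99]

After 3 steps: [7, 30, 31, 45, 69, 61, 41, 99]


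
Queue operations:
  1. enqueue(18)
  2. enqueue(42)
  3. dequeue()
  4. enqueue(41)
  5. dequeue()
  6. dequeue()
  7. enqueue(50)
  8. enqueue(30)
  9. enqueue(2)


enqueue(18) -> [18]
enqueue(42) -> [18, 42]
dequeue()->18, [42]
enqueue(41) -> [42, 41]
dequeue()->42, [41]
dequeue()->41, []
enqueue(50) -> [50]
enqueue(30) -> [50, 30]
enqueue(2) -> [50, 30, 2]

Final queue: [50, 30, 2]


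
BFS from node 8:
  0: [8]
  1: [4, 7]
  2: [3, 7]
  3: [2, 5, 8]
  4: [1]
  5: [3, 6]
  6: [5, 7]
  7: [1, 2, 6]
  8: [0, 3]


Visit 8, enqueue [0, 3]
Visit 0, enqueue []
Visit 3, enqueue [2, 5]
Visit 2, enqueue [7]
Visit 5, enqueue [6]
Visit 7, enqueue [1]
Visit 6, enqueue []
Visit 1, enqueue [4]
Visit 4, enqueue []

BFS order: [8, 0, 3, 2, 5, 7, 6, 1, 4]


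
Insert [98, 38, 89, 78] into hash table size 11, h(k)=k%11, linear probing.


Insert 98: h=10 -> slot 10
Insert 38: h=5 -> slot 5
Insert 89: h=1 -> slot 1
Insert 78: h=1, 1 probes -> slot 2

Table: [None, 89, 78, None, None, 38, None, None, None, None, 98]


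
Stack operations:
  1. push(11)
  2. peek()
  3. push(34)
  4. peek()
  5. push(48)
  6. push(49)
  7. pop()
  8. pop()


push(11) -> [11]
peek()->11
push(34) -> [11, 34]
peek()->34
push(48) -> [11, 34, 48]
push(49) -> [11, 34, 48, 49]
pop()->49, [11, 34, 48]
pop()->48, [11, 34]

Final stack: [11, 34]


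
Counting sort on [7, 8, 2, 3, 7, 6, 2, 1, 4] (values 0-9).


Input: [7, 8, 2, 3, 7, 6, 2, 1, 4]
Counts: [0, 1, 2, 1, 1, 0, 1, 2, 1, 0]

Sorted: [1, 2, 2, 3, 4, 6, 7, 7, 8]


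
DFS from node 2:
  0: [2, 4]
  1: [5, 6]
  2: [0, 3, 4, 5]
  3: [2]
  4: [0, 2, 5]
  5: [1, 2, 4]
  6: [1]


Visit 2, push [5, 4, 3, 0]
Visit 0, push [4]
Visit 4, push [5]
Visit 5, push [1]
Visit 1, push [6]
Visit 6, push []
Visit 3, push []

DFS order: [2, 0, 4, 5, 1, 6, 3]


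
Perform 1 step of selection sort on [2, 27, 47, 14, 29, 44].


Initial: [2, 27, 47, 14, 29, 44]
Step 1: min=2 at 0
  Swap: [2, 27, 47, 14, 29, 44]

After 1 step: [2, 27, 47, 14, 29, 44]


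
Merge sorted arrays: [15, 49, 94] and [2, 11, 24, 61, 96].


Take 2 from B
Take 11 from B
Take 15 from A
Take 24 from B
Take 49 from A
Take 61 from B
Take 94 from A

Merged: [2, 11, 15, 24, 49, 61, 94, 96]


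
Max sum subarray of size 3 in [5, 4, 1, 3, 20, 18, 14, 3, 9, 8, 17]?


[0:3]: 10
[1:4]: 8
[2:5]: 24
[3:6]: 41
[4:7]: 52
[5:8]: 35
[6:9]: 26
[7:10]: 20
[8:11]: 34

Max: 52 at [4:7]


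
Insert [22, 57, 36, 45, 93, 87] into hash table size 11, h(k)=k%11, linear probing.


Insert 22: h=0 -> slot 0
Insert 57: h=2 -> slot 2
Insert 36: h=3 -> slot 3
Insert 45: h=1 -> slot 1
Insert 93: h=5 -> slot 5
Insert 87: h=10 -> slot 10

Table: [22, 45, 57, 36, None, 93, None, None, None, None, 87]


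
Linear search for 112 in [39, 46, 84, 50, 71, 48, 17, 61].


i=0: 39!=112
i=1: 46!=112
i=2: 84!=112
i=3: 50!=112
i=4: 71!=112
i=5: 48!=112
i=6: 17!=112
i=7: 61!=112

Not found, 8 comps


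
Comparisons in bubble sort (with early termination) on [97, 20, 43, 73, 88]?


Algorithm: bubble sort (with early termination)
Input: [97, 20, 43, 73, 88]
Sorted: [20, 43, 73, 88, 97]

7


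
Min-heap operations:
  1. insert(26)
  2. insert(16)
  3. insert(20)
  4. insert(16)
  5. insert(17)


insert(26) -> [26]
insert(16) -> [16, 26]
insert(20) -> [16, 26, 20]
insert(16) -> [16, 16, 20, 26]
insert(17) -> [16, 16, 20, 26, 17]

Final heap: [16, 16, 20, 26, 17]


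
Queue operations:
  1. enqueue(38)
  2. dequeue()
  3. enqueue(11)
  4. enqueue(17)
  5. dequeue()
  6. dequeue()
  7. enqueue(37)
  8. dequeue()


enqueue(38) -> [38]
dequeue()->38, []
enqueue(11) -> [11]
enqueue(17) -> [11, 17]
dequeue()->11, [17]
dequeue()->17, []
enqueue(37) -> [37]
dequeue()->37, []

Final queue: []


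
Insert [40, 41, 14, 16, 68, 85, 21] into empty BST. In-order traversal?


Insert 40: root
Insert 41: R from 40
Insert 14: L from 40
Insert 16: L from 40 -> R from 14
Insert 68: R from 40 -> R from 41
Insert 85: R from 40 -> R from 41 -> R from 68
Insert 21: L from 40 -> R from 14 -> R from 16

In-order: [14, 16, 21, 40, 41, 68, 85]


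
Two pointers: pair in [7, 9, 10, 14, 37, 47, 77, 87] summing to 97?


lo=0(7)+hi=7(87)=94
lo=1(9)+hi=7(87)=96
lo=2(10)+hi=7(87)=97

Yes: 10+87=97


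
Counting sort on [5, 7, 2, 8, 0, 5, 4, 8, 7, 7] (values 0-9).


Input: [5, 7, 2, 8, 0, 5, 4, 8, 7, 7]
Counts: [1, 0, 1, 0, 1, 2, 0, 3, 2, 0]

Sorted: [0, 2, 4, 5, 5, 7, 7, 7, 8, 8]


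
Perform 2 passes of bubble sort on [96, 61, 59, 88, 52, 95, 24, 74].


Initial: [96, 61, 59, 88, 52, 95, 24, 74]
Pass 1: [61, 59, 88, 52, 95, 24, 74, 96] (7 swaps)
Pass 2: [59, 61, 52, 88, 24, 74, 95, 96] (4 swaps)

After 2 passes: [59, 61, 52, 88, 24, 74, 95, 96]


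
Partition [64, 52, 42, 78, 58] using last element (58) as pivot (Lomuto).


Pivot: 58
  52 <= 58: swap -> [52, 64, 42, 78, 58]
  42 <= 58: swap -> [52, 42, 64, 78, 58]
Place pivot at 2: [52, 42, 58, 78, 64]

Partitioned: [52, 42, 58, 78, 64]


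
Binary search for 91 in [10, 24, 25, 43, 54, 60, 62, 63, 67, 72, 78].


Step 1: lo=0, hi=10, mid=5, val=60
Step 2: lo=6, hi=10, mid=8, val=67
Step 3: lo=9, hi=10, mid=9, val=72
Step 4: lo=10, hi=10, mid=10, val=78

Not found


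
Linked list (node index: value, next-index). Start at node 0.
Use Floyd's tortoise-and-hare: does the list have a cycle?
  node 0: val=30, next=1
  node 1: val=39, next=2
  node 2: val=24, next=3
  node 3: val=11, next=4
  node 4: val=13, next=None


Floyd's tortoise (slow, +1) and hare (fast, +2):
  init: slow=0, fast=0
  step 1: slow=1, fast=2
  step 2: slow=2, fast=4
  step 3: fast -> None, no cycle

Cycle: no


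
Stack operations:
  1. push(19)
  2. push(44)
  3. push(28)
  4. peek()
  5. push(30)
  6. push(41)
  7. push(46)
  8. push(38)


push(19) -> [19]
push(44) -> [19, 44]
push(28) -> [19, 44, 28]
peek()->28
push(30) -> [19, 44, 28, 30]
push(41) -> [19, 44, 28, 30, 41]
push(46) -> [19, 44, 28, 30, 41, 46]
push(38) -> [19, 44, 28, 30, 41, 46, 38]

Final stack: [19, 44, 28, 30, 41, 46, 38]


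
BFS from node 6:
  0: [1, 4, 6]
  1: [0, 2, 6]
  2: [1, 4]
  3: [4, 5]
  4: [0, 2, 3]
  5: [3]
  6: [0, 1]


Visit 6, enqueue [0, 1]
Visit 0, enqueue [4]
Visit 1, enqueue [2]
Visit 4, enqueue [3]
Visit 2, enqueue []
Visit 3, enqueue [5]
Visit 5, enqueue []

BFS order: [6, 0, 1, 4, 2, 3, 5]


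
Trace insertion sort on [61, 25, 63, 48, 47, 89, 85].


Initial: [61, 25, 63, 48, 47, 89, 85]
Insert 25: [25, 61, 63, 48, 47, 89, 85]
Insert 63: [25, 61, 63, 48, 47, 89, 85]
Insert 48: [25, 48, 61, 63, 47, 89, 85]
Insert 47: [25, 47, 48, 61, 63, 89, 85]
Insert 89: [25, 47, 48, 61, 63, 89, 85]
Insert 85: [25, 47, 48, 61, 63, 85, 89]

Sorted: [25, 47, 48, 61, 63, 85, 89]


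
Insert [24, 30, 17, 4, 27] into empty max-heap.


Insert 24: [24]
Insert 30: [30, 24]
Insert 17: [30, 24, 17]
Insert 4: [30, 24, 17, 4]
Insert 27: [30, 27, 17, 4, 24]

Final heap: [30, 27, 17, 4, 24]


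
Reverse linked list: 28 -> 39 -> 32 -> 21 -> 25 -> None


Step 1: curr=28, set curr.next=prev(None) | reversed so far: 28
Step 2: curr=39, set curr.next=prev(28) | reversed so far: 39 -> 28
Step 3: curr=32, set curr.next=prev(39) | reversed so far: 32 -> 39 -> 28
Step 4: curr=21, set curr.next=prev(32) | reversed so far: 21 -> 32 -> 39 -> 28
Step 5: curr=25, set curr.next=prev(21) | reversed so far: 25 -> 21 -> 32 -> 39 -> 28

25 -> 21 -> 32 -> 39 -> 28 -> None


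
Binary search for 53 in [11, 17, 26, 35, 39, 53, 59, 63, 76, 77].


Step 1: lo=0, hi=9, mid=4, val=39
Step 2: lo=5, hi=9, mid=7, val=63
Step 3: lo=5, hi=6, mid=5, val=53

Found at index 5


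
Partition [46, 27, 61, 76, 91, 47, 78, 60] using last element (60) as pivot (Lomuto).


Pivot: 60
  46 <= 60: advance i (no swap)
  27 <= 60: advance i (no swap)
  47 <= 60: swap -> [46, 27, 47, 76, 91, 61, 78, 60]
Place pivot at 3: [46, 27, 47, 60, 91, 61, 78, 76]

Partitioned: [46, 27, 47, 60, 91, 61, 78, 76]


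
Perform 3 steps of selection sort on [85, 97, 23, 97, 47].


Initial: [85, 97, 23, 97, 47]
Step 1: min=23 at 2
  Swap: [23, 97, 85, 97, 47]
Step 2: min=47 at 4
  Swap: [23, 47, 85, 97, 97]
Step 3: min=85 at 2
  Swap: [23, 47, 85, 97, 97]

After 3 steps: [23, 47, 85, 97, 97]


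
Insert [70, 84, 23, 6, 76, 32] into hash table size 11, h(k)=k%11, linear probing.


Insert 70: h=4 -> slot 4
Insert 84: h=7 -> slot 7
Insert 23: h=1 -> slot 1
Insert 6: h=6 -> slot 6
Insert 76: h=10 -> slot 10
Insert 32: h=10, 1 probes -> slot 0

Table: [32, 23, None, None, 70, None, 6, 84, None, None, 76]


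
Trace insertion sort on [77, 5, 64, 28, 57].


Initial: [77, 5, 64, 28, 57]
Insert 5: [5, 77, 64, 28, 57]
Insert 64: [5, 64, 77, 28, 57]
Insert 28: [5, 28, 64, 77, 57]
Insert 57: [5, 28, 57, 64, 77]

Sorted: [5, 28, 57, 64, 77]


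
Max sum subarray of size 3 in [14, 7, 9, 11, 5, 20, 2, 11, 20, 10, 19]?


[0:3]: 30
[1:4]: 27
[2:5]: 25
[3:6]: 36
[4:7]: 27
[5:8]: 33
[6:9]: 33
[7:10]: 41
[8:11]: 49

Max: 49 at [8:11]


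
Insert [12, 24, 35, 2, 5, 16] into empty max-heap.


Insert 12: [12]
Insert 24: [24, 12]
Insert 35: [35, 12, 24]
Insert 2: [35, 12, 24, 2]
Insert 5: [35, 12, 24, 2, 5]
Insert 16: [35, 12, 24, 2, 5, 16]

Final heap: [35, 12, 24, 2, 5, 16]


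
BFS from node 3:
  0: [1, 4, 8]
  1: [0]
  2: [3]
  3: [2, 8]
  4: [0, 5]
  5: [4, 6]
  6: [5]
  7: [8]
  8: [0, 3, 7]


Visit 3, enqueue [2, 8]
Visit 2, enqueue []
Visit 8, enqueue [0, 7]
Visit 0, enqueue [1, 4]
Visit 7, enqueue []
Visit 1, enqueue []
Visit 4, enqueue [5]
Visit 5, enqueue [6]
Visit 6, enqueue []

BFS order: [3, 2, 8, 0, 7, 1, 4, 5, 6]


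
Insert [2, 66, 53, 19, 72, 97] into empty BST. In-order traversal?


Insert 2: root
Insert 66: R from 2
Insert 53: R from 2 -> L from 66
Insert 19: R from 2 -> L from 66 -> L from 53
Insert 72: R from 2 -> R from 66
Insert 97: R from 2 -> R from 66 -> R from 72

In-order: [2, 19, 53, 66, 72, 97]


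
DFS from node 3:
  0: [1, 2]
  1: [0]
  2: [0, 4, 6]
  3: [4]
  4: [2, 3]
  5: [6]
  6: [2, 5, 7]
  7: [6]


Visit 3, push [4]
Visit 4, push [2]
Visit 2, push [6, 0]
Visit 0, push [1]
Visit 1, push []
Visit 6, push [7, 5]
Visit 5, push []
Visit 7, push []

DFS order: [3, 4, 2, 0, 1, 6, 5, 7]


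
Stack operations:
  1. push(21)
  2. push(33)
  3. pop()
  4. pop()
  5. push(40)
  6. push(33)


push(21) -> [21]
push(33) -> [21, 33]
pop()->33, [21]
pop()->21, []
push(40) -> [40]
push(33) -> [40, 33]

Final stack: [40, 33]


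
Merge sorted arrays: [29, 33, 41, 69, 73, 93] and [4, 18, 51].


Take 4 from B
Take 18 from B
Take 29 from A
Take 33 from A
Take 41 from A
Take 51 from B

Merged: [4, 18, 29, 33, 41, 51, 69, 73, 93]


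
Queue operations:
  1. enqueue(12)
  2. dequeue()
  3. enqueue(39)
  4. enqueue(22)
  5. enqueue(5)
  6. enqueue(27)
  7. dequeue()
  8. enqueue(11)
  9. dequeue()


enqueue(12) -> [12]
dequeue()->12, []
enqueue(39) -> [39]
enqueue(22) -> [39, 22]
enqueue(5) -> [39, 22, 5]
enqueue(27) -> [39, 22, 5, 27]
dequeue()->39, [22, 5, 27]
enqueue(11) -> [22, 5, 27, 11]
dequeue()->22, [5, 27, 11]

Final queue: [5, 27, 11]


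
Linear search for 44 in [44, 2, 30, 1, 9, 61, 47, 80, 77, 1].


i=0: 44==44 found!

Found at 0, 1 comps


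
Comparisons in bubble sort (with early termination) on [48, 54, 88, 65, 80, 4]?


Algorithm: bubble sort (with early termination)
Input: [48, 54, 88, 65, 80, 4]
Sorted: [4, 48, 54, 65, 80, 88]

15


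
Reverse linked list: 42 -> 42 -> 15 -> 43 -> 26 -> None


Step 1: curr=42, set curr.next=prev(None) | reversed so far: 42
Step 2: curr=42, set curr.next=prev(42) | reversed so far: 42 -> 42
Step 3: curr=15, set curr.next=prev(42) | reversed so far: 15 -> 42 -> 42
Step 4: curr=43, set curr.next=prev(15) | reversed so far: 43 -> 15 -> 42 -> 42
Step 5: curr=26, set curr.next=prev(43) | reversed so far: 26 -> 43 -> 15 -> 42 -> 42

26 -> 43 -> 15 -> 42 -> 42 -> None


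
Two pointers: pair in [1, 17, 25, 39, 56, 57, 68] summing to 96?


lo=0(1)+hi=6(68)=69
lo=1(17)+hi=6(68)=85
lo=2(25)+hi=6(68)=93
lo=3(39)+hi=6(68)=107
lo=3(39)+hi=5(57)=96

Yes: 39+57=96


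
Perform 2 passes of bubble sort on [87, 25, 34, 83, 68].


Initial: [87, 25, 34, 83, 68]
Pass 1: [25, 34, 83, 68, 87] (4 swaps)
Pass 2: [25, 34, 68, 83, 87] (1 swaps)

After 2 passes: [25, 34, 68, 83, 87]


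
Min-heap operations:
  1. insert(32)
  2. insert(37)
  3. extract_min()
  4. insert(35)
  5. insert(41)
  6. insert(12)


insert(32) -> [32]
insert(37) -> [32, 37]
extract_min()->32, [37]
insert(35) -> [35, 37]
insert(41) -> [35, 37, 41]
insert(12) -> [12, 35, 41, 37]

Final heap: [12, 35, 41, 37]


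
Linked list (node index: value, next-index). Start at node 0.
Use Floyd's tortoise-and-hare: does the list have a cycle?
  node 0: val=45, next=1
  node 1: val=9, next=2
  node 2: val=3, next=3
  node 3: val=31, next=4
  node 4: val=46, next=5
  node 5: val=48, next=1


Floyd's tortoise (slow, +1) and hare (fast, +2):
  init: slow=0, fast=0
  step 1: slow=1, fast=2
  step 2: slow=2, fast=4
  step 3: slow=3, fast=1
  step 4: slow=4, fast=3
  step 5: slow=5, fast=5
  slow == fast at node 5: cycle detected

Cycle: yes


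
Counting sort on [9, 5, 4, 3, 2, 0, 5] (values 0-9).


Input: [9, 5, 4, 3, 2, 0, 5]
Counts: [1, 0, 1, 1, 1, 2, 0, 0, 0, 1]

Sorted: [0, 2, 3, 4, 5, 5, 9]


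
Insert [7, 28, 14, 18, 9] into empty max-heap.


Insert 7: [7]
Insert 28: [28, 7]
Insert 14: [28, 7, 14]
Insert 18: [28, 18, 14, 7]
Insert 9: [28, 18, 14, 7, 9]

Final heap: [28, 18, 14, 7, 9]


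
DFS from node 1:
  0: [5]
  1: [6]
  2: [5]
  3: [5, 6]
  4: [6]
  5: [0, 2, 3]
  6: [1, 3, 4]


Visit 1, push [6]
Visit 6, push [4, 3]
Visit 3, push [5]
Visit 5, push [2, 0]
Visit 0, push []
Visit 2, push []
Visit 4, push []

DFS order: [1, 6, 3, 5, 0, 2, 4]


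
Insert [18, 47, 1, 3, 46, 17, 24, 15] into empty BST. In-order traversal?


Insert 18: root
Insert 47: R from 18
Insert 1: L from 18
Insert 3: L from 18 -> R from 1
Insert 46: R from 18 -> L from 47
Insert 17: L from 18 -> R from 1 -> R from 3
Insert 24: R from 18 -> L from 47 -> L from 46
Insert 15: L from 18 -> R from 1 -> R from 3 -> L from 17

In-order: [1, 3, 15, 17, 18, 24, 46, 47]


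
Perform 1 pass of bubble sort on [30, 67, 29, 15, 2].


Initial: [30, 67, 29, 15, 2]
Pass 1: [30, 29, 15, 2, 67] (3 swaps)

After 1 pass: [30, 29, 15, 2, 67]


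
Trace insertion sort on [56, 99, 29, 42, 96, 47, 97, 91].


Initial: [56, 99, 29, 42, 96, 47, 97, 91]
Insert 99: [56, 99, 29, 42, 96, 47, 97, 91]
Insert 29: [29, 56, 99, 42, 96, 47, 97, 91]
Insert 42: [29, 42, 56, 99, 96, 47, 97, 91]
Insert 96: [29, 42, 56, 96, 99, 47, 97, 91]
Insert 47: [29, 42, 47, 56, 96, 99, 97, 91]
Insert 97: [29, 42, 47, 56, 96, 97, 99, 91]
Insert 91: [29, 42, 47, 56, 91, 96, 97, 99]

Sorted: [29, 42, 47, 56, 91, 96, 97, 99]


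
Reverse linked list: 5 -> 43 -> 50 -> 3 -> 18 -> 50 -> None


Step 1: curr=5, set curr.next=prev(None) | reversed so far: 5
Step 2: curr=43, set curr.next=prev(5) | reversed so far: 43 -> 5
Step 3: curr=50, set curr.next=prev(43) | reversed so far: 50 -> 43 -> 5
Step 4: curr=3, set curr.next=prev(50) | reversed so far: 3 -> 50 -> 43 -> 5
Step 5: curr=18, set curr.next=prev(3) | reversed so far: 18 -> 3 -> 50 -> 43 -> 5
Step 6: curr=50, set curr.next=prev(18) | reversed so far: 50 -> 18 -> 3 -> 50 -> 43 -> 5

50 -> 18 -> 3 -> 50 -> 43 -> 5 -> None


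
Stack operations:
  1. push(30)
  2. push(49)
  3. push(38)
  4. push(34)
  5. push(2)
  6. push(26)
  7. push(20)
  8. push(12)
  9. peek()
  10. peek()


push(30) -> [30]
push(49) -> [30, 49]
push(38) -> [30, 49, 38]
push(34) -> [30, 49, 38, 34]
push(2) -> [30, 49, 38, 34, 2]
push(26) -> [30, 49, 38, 34, 2, 26]
push(20) -> [30, 49, 38, 34, 2, 26, 20]
push(12) -> [30, 49, 38, 34, 2, 26, 20, 12]
peek()->12
peek()->12

Final stack: [30, 49, 38, 34, 2, 26, 20, 12]


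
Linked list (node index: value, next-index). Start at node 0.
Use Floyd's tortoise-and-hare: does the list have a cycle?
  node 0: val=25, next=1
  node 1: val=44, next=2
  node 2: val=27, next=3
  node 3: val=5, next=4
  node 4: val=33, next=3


Floyd's tortoise (slow, +1) and hare (fast, +2):
  init: slow=0, fast=0
  step 1: slow=1, fast=2
  step 2: slow=2, fast=4
  step 3: slow=3, fast=4
  step 4: slow=4, fast=4
  slow == fast at node 4: cycle detected

Cycle: yes


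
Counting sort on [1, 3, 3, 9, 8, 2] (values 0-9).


Input: [1, 3, 3, 9, 8, 2]
Counts: [0, 1, 1, 2, 0, 0, 0, 0, 1, 1]

Sorted: [1, 2, 3, 3, 8, 9]


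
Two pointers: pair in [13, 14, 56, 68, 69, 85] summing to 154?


lo=0(13)+hi=5(85)=98
lo=1(14)+hi=5(85)=99
lo=2(56)+hi=5(85)=141
lo=3(68)+hi=5(85)=153
lo=4(69)+hi=5(85)=154

Yes: 69+85=154


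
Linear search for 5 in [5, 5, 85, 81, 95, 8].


i=0: 5==5 found!

Found at 0, 1 comps


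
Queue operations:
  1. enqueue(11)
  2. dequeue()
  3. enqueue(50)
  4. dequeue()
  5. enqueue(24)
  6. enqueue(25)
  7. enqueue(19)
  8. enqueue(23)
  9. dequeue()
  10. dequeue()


enqueue(11) -> [11]
dequeue()->11, []
enqueue(50) -> [50]
dequeue()->50, []
enqueue(24) -> [24]
enqueue(25) -> [24, 25]
enqueue(19) -> [24, 25, 19]
enqueue(23) -> [24, 25, 19, 23]
dequeue()->24, [25, 19, 23]
dequeue()->25, [19, 23]

Final queue: [19, 23]


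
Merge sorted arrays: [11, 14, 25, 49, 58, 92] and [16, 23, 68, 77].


Take 11 from A
Take 14 from A
Take 16 from B
Take 23 from B
Take 25 from A
Take 49 from A
Take 58 from A
Take 68 from B
Take 77 from B

Merged: [11, 14, 16, 23, 25, 49, 58, 68, 77, 92]


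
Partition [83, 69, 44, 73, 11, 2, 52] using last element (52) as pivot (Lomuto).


Pivot: 52
  44 <= 52: swap -> [44, 69, 83, 73, 11, 2, 52]
  11 <= 52: swap -> [44, 11, 83, 73, 69, 2, 52]
  2 <= 52: swap -> [44, 11, 2, 73, 69, 83, 52]
Place pivot at 3: [44, 11, 2, 52, 69, 83, 73]

Partitioned: [44, 11, 2, 52, 69, 83, 73]


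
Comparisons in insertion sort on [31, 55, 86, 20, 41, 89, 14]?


Algorithm: insertion sort
Input: [31, 55, 86, 20, 41, 89, 14]
Sorted: [14, 20, 31, 41, 55, 86, 89]

15


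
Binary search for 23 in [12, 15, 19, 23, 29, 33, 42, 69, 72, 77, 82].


Step 1: lo=0, hi=10, mid=5, val=33
Step 2: lo=0, hi=4, mid=2, val=19
Step 3: lo=3, hi=4, mid=3, val=23

Found at index 3


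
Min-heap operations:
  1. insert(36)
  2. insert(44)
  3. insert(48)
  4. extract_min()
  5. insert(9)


insert(36) -> [36]
insert(44) -> [36, 44]
insert(48) -> [36, 44, 48]
extract_min()->36, [44, 48]
insert(9) -> [9, 48, 44]

Final heap: [9, 48, 44]


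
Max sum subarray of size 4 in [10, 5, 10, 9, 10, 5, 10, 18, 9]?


[0:4]: 34
[1:5]: 34
[2:6]: 34
[3:7]: 34
[4:8]: 43
[5:9]: 42

Max: 43 at [4:8]


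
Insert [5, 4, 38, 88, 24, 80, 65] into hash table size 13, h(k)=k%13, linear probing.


Insert 5: h=5 -> slot 5
Insert 4: h=4 -> slot 4
Insert 38: h=12 -> slot 12
Insert 88: h=10 -> slot 10
Insert 24: h=11 -> slot 11
Insert 80: h=2 -> slot 2
Insert 65: h=0 -> slot 0

Table: [65, None, 80, None, 4, 5, None, None, None, None, 88, 24, 38]


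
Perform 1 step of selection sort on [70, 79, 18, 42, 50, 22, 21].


Initial: [70, 79, 18, 42, 50, 22, 21]
Step 1: min=18 at 2
  Swap: [18, 79, 70, 42, 50, 22, 21]

After 1 step: [18, 79, 70, 42, 50, 22, 21]


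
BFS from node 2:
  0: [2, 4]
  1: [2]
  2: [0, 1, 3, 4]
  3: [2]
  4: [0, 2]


Visit 2, enqueue [0, 1, 3, 4]
Visit 0, enqueue []
Visit 1, enqueue []
Visit 3, enqueue []
Visit 4, enqueue []

BFS order: [2, 0, 1, 3, 4]


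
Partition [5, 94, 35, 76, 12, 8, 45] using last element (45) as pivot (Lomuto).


Pivot: 45
  5 <= 45: advance i (no swap)
  35 <= 45: swap -> [5, 35, 94, 76, 12, 8, 45]
  12 <= 45: swap -> [5, 35, 12, 76, 94, 8, 45]
  8 <= 45: swap -> [5, 35, 12, 8, 94, 76, 45]
Place pivot at 4: [5, 35, 12, 8, 45, 76, 94]

Partitioned: [5, 35, 12, 8, 45, 76, 94]


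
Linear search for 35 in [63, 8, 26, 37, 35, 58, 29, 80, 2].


i=0: 63!=35
i=1: 8!=35
i=2: 26!=35
i=3: 37!=35
i=4: 35==35 found!

Found at 4, 5 comps


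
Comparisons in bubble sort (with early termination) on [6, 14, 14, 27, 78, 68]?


Algorithm: bubble sort (with early termination)
Input: [6, 14, 14, 27, 78, 68]
Sorted: [6, 14, 14, 27, 68, 78]

9
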